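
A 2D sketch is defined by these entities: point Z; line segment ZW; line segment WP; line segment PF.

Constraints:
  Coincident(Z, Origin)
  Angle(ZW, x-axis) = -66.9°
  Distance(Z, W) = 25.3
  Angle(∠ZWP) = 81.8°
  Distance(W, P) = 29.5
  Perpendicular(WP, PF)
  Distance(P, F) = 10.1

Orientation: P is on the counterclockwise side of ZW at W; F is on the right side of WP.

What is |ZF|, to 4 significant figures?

43.65

Z is at the origin; ZW runs at -66.9° with length 25.3, so W = 25.3·(cos -66.9°, sin -66.9°) = (9.926, -23.27). ∠ZWP = 81.8°, so WP runs at -66.9° + (180° − 81.8°) = 31.30° from the x-axis; with |WP| = 29.5, P = W + 29.5·(cos 31.30°, sin 31.30°) = (35.13, -7.946). WP ⟂ PF; with |PF| = 10.1 on the right of WP, F = P + 10.1·(0.5195, -0.8545) = (40.38, -16.58). Then |ZF| = |F − Z| = 43.65.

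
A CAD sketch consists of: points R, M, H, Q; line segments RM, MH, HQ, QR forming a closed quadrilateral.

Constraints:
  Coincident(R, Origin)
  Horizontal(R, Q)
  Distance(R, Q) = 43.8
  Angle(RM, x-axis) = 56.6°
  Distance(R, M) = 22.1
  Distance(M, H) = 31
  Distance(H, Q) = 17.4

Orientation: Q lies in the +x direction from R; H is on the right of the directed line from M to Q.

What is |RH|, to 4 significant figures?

29.45

Checks: R.y = 0.00, Q.y = 0.00 ✓; |MH| = 31.00 ✓; |HQ| = 17.40 ✓.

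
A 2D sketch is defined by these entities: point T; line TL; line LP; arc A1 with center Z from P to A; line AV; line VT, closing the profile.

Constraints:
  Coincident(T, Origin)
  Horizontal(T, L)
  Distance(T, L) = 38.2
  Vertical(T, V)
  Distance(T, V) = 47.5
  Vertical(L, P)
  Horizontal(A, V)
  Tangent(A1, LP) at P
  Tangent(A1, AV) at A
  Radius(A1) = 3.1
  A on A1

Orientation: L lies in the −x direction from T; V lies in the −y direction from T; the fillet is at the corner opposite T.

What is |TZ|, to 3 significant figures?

56.6

T is at the origin; TL is horizontal with |TL| = 38.2 and L on the −x side, so L = (-38.2, 0.00). TV is vertical with |TV| = 47.5 and V on the −y side, so V = (0.00, -47.5). The virtual corner opposite T is at (-38.2, -47.5). Tangency of A1 to LP means the radius ZP is perpendicular to LP and tangency of A1 to AV means the radius ZA is perpendicular to AV, with radius 3.1, so the center Z sits 3.1 in from both sides at Z = (-35.1, -44.4). Then |TZ| = |Z − T| = 56.6.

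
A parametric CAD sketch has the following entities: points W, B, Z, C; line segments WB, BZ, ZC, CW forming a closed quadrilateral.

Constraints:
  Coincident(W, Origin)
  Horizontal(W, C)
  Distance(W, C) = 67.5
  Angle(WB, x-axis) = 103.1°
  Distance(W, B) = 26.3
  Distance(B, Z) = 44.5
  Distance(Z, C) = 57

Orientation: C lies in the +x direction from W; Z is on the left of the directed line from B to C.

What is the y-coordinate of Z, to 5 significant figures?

45.870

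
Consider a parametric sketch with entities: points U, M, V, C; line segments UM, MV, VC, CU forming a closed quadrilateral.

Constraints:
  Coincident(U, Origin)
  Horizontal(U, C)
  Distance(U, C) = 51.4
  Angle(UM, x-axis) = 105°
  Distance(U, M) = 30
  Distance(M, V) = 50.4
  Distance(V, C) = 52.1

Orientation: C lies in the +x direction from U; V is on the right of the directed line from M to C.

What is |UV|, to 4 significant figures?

20.46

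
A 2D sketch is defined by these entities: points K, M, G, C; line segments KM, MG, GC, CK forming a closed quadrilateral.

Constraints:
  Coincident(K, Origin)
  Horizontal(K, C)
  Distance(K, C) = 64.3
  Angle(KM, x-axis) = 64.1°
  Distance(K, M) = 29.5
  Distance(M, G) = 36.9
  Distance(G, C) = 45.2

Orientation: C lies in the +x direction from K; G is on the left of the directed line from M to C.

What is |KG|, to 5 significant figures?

62.439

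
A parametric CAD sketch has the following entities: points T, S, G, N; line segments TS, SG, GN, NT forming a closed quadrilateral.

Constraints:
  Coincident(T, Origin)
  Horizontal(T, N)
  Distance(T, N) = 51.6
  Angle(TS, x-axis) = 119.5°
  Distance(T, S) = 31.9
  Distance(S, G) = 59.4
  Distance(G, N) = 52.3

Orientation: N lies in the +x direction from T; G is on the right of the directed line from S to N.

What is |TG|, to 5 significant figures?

28.027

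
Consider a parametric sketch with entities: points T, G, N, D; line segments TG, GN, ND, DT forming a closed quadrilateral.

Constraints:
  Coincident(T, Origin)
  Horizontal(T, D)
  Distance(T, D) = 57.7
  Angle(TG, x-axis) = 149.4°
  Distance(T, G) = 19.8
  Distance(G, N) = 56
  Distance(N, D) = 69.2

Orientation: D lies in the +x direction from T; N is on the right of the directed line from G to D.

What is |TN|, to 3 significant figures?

42.4

Checks: |GN| = 56.00 ✓; |ND| = 69.20 ✓.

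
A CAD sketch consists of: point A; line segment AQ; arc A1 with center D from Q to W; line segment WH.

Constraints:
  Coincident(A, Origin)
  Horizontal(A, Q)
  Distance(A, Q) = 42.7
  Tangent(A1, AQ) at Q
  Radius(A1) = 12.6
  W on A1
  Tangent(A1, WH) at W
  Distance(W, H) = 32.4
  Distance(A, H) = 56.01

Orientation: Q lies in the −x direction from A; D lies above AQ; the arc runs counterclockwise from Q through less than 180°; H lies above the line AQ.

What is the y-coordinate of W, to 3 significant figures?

13.4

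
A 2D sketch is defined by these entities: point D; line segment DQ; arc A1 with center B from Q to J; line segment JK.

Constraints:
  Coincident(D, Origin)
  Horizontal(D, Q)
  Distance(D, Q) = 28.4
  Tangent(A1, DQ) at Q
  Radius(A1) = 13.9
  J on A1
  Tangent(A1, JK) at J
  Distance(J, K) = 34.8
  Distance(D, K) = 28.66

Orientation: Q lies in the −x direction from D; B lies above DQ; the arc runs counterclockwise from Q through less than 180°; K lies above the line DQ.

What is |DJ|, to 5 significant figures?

19.174

Checks: |BJ| = 13.90 ✓; ∠(BJ, JK) = 90.00° ✓; |JK| = 34.80 ✓; |DK| = 28.66 ✓.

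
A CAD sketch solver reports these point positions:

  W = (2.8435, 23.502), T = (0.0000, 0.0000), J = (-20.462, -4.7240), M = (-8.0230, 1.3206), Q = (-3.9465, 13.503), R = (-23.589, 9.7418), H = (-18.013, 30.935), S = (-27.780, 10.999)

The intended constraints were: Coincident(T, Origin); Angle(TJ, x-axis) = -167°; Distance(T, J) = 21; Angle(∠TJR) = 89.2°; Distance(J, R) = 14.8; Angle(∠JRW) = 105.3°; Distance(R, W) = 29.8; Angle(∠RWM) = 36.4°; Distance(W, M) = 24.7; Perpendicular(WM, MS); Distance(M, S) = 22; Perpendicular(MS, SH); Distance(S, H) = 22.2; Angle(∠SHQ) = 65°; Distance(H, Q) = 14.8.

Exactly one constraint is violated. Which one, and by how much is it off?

Distance(H, Q) = 14.8 — off by 7.60.

T = (0.00, 0.00) ✓; TJ at -167.0° ✓; |TJ| = 21.00 ✓; ∠TJR = 89.20° ✓; |JR| = 14.80 ✓; ∠JRW = 105.3° ✓; |RW| = 29.80 ✓; ∠RWM = 36.40° ✓; |WM| = 24.70 ✓; ∠(WM, MS) = 90.00° ✓; |MS| = 22.00 ✓; ∠(MS, SH) = 90.00° ✓; |SH| = 22.20 ✓; ∠SHQ = 65.00° ✓; |HQ| = 22.40 ✗.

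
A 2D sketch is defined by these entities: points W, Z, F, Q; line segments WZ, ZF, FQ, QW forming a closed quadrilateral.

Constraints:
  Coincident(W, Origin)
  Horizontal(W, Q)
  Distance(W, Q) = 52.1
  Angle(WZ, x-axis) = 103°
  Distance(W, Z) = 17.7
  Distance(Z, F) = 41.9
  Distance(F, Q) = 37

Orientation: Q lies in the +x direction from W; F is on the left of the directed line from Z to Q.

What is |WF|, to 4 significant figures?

47.90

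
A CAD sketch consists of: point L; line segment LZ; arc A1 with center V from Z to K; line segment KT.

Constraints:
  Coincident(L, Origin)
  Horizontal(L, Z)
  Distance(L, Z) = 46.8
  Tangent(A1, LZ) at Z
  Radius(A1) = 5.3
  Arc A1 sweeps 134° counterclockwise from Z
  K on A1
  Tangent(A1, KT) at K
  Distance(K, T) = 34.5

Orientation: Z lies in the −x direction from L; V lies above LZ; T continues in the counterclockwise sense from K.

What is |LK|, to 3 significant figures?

43.9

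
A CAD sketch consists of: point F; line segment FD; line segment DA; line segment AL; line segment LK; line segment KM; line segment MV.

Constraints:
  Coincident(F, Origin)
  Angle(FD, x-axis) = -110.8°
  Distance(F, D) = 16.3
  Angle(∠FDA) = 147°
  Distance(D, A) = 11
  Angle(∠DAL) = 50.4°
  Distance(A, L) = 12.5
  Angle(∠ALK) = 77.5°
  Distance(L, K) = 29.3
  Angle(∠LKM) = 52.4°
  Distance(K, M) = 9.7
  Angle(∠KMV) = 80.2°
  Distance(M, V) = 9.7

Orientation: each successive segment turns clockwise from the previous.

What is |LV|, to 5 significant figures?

16.825

∠LKM = 52.4° gives KM at -143.50° from the x-axis; with |KM| = 9.7, M = (6.4581, -23.053). ∠KMV = 80.2° gives MV at 116.70° from the x-axis; with |MV| = 9.7, V = (2.0997, -14.387). Then |LV| = |V − L| = 16.825.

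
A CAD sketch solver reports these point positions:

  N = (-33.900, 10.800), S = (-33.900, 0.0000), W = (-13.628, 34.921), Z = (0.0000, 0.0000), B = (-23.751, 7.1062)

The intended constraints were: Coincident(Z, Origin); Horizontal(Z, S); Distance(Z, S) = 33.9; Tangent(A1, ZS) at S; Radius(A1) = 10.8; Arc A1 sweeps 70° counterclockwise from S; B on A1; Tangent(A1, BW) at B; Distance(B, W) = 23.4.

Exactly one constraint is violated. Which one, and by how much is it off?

Distance(B, W) = 23.4 — off by 6.20.

Z = (0.00, 0.00) ✓; Z.y = 0.00, S.y = 0.00 ✓; |ZS| = 33.90 ✓; ∠(NS, SZ) = 90.00° ✓; |NS| = 10.80 ✓; bearing(N→B) − bearing(N→S) = 70.00° ✓; |NB| = 10.80 ✓; ∠(NB, BW) = 90.00° ✓; |BW| = 29.60 ✗.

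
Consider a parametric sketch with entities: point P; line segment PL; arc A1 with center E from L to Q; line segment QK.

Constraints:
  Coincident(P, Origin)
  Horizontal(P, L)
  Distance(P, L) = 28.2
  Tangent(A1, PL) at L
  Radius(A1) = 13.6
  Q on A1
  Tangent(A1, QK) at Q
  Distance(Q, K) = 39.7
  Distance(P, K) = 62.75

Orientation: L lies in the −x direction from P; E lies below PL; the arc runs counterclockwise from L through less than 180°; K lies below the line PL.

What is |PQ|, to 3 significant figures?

44.8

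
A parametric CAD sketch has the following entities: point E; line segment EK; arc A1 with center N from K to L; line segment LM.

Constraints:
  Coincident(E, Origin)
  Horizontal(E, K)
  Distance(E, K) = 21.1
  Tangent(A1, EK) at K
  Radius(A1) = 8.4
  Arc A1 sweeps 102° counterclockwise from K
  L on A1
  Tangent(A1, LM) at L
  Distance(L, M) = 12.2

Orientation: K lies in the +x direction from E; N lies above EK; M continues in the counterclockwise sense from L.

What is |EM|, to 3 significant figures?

34.7

On A1, K sits at bearing -90° from N; a 102° counterclockwise sweep puts L at bearing 12°, so L = N + 8.4·(cos 12°, sin 12°) = (29.3, 10.1). The tangent condition forces NL to be normal to LM, so LM runs along (−sin 12°, cos 12°); with |LM| = 12.2, M = (26.8, 22.1). Then |EM| = |M − E| = 34.7.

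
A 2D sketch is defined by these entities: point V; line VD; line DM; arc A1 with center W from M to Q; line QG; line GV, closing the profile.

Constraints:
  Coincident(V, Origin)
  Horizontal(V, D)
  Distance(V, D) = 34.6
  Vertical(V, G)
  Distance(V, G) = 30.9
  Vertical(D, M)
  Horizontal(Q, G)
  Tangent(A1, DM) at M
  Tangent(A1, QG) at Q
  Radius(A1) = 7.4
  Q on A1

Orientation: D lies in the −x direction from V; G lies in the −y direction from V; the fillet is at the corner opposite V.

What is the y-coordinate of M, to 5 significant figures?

-23.500

V is at the origin; V and D share the same y with |VD| = 34.6 and D on the −x side, so D = (-34.600, 0.0000). VG is vertical with |VG| = 30.9 and G on the −y side, so G = (0.0000, -30.900). The virtual corner opposite V is at (-34.600, -30.900). Tangency of A1 to DM means the radius WM is perpendicular to DM and the tangent condition forces WQ to be normal to QG, with radius 7.4, so the center W sits 7.4 in from both sides at W = (-27.200, -23.500). That places the tangent points at M = (-34.600, -23.500) on DM and Q = (-27.200, -30.900) on QG. So M.y = -23.500.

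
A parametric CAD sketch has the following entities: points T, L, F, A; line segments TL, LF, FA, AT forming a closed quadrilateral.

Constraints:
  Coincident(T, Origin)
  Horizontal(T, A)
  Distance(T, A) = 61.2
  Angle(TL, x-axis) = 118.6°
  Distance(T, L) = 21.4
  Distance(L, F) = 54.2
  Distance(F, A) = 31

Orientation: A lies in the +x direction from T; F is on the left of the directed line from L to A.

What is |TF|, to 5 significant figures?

50.448

Checks: |LF| = 54.20 ✓; |FA| = 31.00 ✓.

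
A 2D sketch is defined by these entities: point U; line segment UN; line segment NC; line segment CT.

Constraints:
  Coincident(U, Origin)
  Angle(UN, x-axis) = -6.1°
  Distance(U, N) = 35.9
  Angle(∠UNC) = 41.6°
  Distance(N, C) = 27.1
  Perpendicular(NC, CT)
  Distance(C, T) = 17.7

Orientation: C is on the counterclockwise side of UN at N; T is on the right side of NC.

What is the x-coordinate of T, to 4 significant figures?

30.55

U is at the origin; UN runs at -6.1° with length 35.9, so N = 35.9·(cos -6.1°, sin -6.1°) = (35.70, -3.815). ∠UNC = 41.6°, so NC runs at -6.1° + (180° − 41.6°) = 132.3° from the x-axis; with |NC| = 27.1, C = N + 27.1·(cos 132.3°, sin 132.3°) = (17.46, 16.23). NC ⟂ CT; with |CT| = 17.7 on the right of NC, T = C + 17.7·(0.7396, 0.6730) = (30.55, 28.14). So T.x = 30.55.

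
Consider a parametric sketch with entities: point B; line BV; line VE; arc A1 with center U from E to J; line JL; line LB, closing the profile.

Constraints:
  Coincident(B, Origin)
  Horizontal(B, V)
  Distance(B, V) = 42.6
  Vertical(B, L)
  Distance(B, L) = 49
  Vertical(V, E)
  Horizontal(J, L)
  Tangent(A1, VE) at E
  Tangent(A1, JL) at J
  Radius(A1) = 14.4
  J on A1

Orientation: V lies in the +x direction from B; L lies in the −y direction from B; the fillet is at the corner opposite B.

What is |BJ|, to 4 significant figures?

56.54

B is at the origin; BV is horizontal with |BV| = 42.6 and V on the +x side, so V = (42.60, 0.000). B and L share the same x with |BL| = 49.0 and L on the −y side, so L = (0.000, -49.00). The virtual corner opposite B is at (42.60, -49.00). A1 meets VE tangentially, so UE is at right angles to VE and since A1 is tangent to JL there, UJ ⟂ JL, with radius 14.4, so the center U sits 14.4 in from both sides at U = (28.20, -34.60). That places the tangent points at E = (42.60, -34.60) on VE and J = (28.20, -49.00) on JL. Then |BJ| = |J − B| = 56.54.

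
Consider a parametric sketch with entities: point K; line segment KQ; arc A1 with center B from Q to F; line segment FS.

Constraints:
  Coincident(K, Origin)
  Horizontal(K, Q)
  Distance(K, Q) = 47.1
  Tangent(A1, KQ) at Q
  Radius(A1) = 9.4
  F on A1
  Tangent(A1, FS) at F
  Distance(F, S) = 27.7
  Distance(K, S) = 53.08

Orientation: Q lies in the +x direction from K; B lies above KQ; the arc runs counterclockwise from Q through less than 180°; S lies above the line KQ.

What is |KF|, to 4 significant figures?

56.64

Checks: |BF| = 9.400 ✓; ∠(BF, FS) = 90.00° ✓; |FS| = 27.70 ✓; |KS| = 53.08 ✓.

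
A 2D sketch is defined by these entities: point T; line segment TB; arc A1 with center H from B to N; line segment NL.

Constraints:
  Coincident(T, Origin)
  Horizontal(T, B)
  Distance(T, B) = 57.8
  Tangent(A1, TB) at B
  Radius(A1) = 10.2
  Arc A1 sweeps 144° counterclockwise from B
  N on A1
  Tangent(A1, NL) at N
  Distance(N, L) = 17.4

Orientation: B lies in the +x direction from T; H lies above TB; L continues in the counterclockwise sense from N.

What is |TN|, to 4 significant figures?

66.41

Since A1 is tangent to TB there, HB ⟂ TB, so H = B + (0, 10.2) = (57.80, 10.20). On A1, B sits at bearing -90° from H; a 144° counterclockwise sweep puts N at bearing 54°, so N = H + 10.2·(cos 54°, sin 54°) = (63.80, 18.45). Then |TN| = |N − T| = 66.41.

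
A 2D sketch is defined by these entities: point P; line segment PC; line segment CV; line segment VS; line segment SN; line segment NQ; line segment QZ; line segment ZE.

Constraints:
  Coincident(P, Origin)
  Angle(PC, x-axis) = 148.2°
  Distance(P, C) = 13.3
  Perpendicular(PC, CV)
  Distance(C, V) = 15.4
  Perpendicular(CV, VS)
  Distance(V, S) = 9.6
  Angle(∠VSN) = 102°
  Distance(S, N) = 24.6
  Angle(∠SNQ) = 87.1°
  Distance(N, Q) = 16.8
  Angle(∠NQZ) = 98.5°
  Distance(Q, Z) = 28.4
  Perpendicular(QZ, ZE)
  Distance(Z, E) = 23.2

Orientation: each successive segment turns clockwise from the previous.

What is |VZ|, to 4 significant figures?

10.47

P is at the origin; PC runs at 148.2° with length 13.3, so C = (-11.30, 7.009). PC ⟂ CV, so CV runs at 58.20°; with |CV| = 15.4, V = (-3.188, 20.10). CV is perpendicular to VS, so VS runs at -31.80°; with |VS| = 9.6, S = (4.971, 15.04). ∠VSN = 102.0° gives SN at -109.8° from the x-axis; with |SN| = 24.6, N = (-3.362, -8.108). ∠SNQ = 87.1° gives NQ at 157.3° from the x-axis; with |NQ| = 16.8, Q = (-18.86, -1.624). ∠NQZ = 98.5° gives QZ at 75.80° from the x-axis; with |QZ| = 28.4, Z = (-11.89, 25.91). Then |VZ| = |Z − V| = 10.47.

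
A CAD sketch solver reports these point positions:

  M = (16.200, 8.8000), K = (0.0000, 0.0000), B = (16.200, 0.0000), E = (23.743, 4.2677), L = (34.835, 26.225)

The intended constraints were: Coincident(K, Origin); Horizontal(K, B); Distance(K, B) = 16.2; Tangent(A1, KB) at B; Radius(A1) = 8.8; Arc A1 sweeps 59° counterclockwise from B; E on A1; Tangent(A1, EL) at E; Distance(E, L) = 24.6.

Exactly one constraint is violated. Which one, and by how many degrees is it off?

Tangent(A1, EL) at E — off by 4.20°.

K = (0.00, 0.00) ✓; K.y = 0.00, B.y = 0.00 ✓; |KB| = 16.20 ✓; ∠(MB, BK) = 90.00° ✓; |MB| = 8.800 ✓; bearing(M→E) − bearing(M→B) = 59.00° ✓; |ME| = 8.800 ✓; ∠(ME, EL) = 85.80° ✗; |EL| = 24.60 ✓.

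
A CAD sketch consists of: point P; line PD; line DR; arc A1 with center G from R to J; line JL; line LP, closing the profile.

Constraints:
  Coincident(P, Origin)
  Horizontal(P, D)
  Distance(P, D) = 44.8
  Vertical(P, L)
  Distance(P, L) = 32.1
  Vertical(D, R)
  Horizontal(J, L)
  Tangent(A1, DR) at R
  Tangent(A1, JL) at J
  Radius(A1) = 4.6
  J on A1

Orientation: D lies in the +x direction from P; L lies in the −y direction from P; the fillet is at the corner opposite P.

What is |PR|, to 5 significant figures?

52.567

The virtual corner opposite P is at (44.800, -32.100). The tangent condition forces GR to be normal to DR and the tangent condition forces GJ to be normal to JL, with radius 4.6, so the center G sits 4.6 in from both sides at G = (40.200, -27.500). That places the tangent points at R = (44.800, -27.500) on DR and J = (40.200, -32.100) on JL. Then |PR| = |R − P| = 52.567.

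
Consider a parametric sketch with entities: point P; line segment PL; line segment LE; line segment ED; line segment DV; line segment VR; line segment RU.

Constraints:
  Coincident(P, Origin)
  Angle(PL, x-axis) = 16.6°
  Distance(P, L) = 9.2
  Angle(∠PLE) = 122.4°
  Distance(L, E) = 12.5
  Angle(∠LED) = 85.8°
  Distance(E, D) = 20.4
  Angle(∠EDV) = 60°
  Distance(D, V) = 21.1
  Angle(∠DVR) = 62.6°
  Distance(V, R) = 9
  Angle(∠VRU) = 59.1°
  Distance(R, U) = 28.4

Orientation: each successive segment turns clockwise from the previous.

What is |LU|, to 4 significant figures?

32.58

P is at the origin; PL runs at 16.6° with length 9.2, so L = (8.817, 2.628). ∠PLE = 122.4° gives LE at -41.00° from the x-axis; with |LE| = 12.5, E = (18.25, -5.572). ∠LED = 85.8° gives ED at -135.2° from the x-axis; with |ED| = 20.4, D = (3.775, -19.95). ∠EDV = 60.0° gives DV at 104.8° from the x-axis; with |DV| = 21.1, V = (-1.615, 0.4530). ∠DVR = 62.6° gives VR at -12.60° from the x-axis; with |VR| = 9.0, R = (7.169, -1.510). ∠VRU = 59.1° gives RU at -133.5° from the x-axis; with |RU| = 28.4, U = (-12.38, -22.11). Then |LU| = |U − L| = 32.58.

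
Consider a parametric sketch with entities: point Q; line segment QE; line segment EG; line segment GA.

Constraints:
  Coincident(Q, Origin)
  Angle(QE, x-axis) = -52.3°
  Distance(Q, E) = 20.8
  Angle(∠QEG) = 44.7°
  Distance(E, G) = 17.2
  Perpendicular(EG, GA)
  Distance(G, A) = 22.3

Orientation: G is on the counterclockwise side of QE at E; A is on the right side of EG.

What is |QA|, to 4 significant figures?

37.01

Q is at the origin; QE runs at -52.3° with length 20.8, so E = 20.8·(cos -52.3°, sin -52.3°) = (12.72, -16.46). ∠QEG = 44.7°, so EG runs at -52.3° + (180° − 44.7°) = 83.00° from the x-axis; with |EG| = 17.2, G = E + 17.2·(cos 83.00°, sin 83.00°) = (14.82, 0.6143). EG ⟂ GA; with |GA| = 22.3 on the right of EG, A = G + 22.3·(0.9925, -0.1219) = (36.95, -2.103). Then |QA| = |A − Q| = 37.01.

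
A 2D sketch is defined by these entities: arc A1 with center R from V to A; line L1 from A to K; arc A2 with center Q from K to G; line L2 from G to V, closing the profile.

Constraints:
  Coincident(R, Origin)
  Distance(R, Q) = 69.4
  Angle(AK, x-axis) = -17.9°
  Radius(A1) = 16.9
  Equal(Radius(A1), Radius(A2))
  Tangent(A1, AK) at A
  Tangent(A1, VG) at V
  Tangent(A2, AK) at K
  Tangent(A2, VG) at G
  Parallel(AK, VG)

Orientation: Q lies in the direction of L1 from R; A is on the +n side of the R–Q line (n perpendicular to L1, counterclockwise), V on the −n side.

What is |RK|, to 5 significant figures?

71.428

The slot axis is L1's direction at -17.9°, so u = (cos -17.9°, sin -17.9°) = (0.95159, -0.30736) and n = (−sin -17.9°, cos -17.9°) = (0.30736, 0.95159). R is at the origin and Q lies 69.4 along u from R, so Q = 69.4·u = (66.041, -21.331). Tangency of A1 to both parallel lines with radius 16.9 puts A and V at R ± 16.9·n: A = (5.1943, 16.082), V = (-5.1943, -16.082). Equal radii place K and G the same way about Q: K = Q + 16.9·n = (71.235, -5.2486), G = Q − 16.9·n = (60.846, -37.412). Then |RK| = |K − R| = 71.428.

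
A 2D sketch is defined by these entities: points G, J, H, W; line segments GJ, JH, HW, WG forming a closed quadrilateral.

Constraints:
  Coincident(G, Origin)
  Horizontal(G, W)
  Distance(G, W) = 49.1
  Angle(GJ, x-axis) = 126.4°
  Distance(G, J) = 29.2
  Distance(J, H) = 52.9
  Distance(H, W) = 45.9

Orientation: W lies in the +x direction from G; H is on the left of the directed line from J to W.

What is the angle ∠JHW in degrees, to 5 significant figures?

90.706°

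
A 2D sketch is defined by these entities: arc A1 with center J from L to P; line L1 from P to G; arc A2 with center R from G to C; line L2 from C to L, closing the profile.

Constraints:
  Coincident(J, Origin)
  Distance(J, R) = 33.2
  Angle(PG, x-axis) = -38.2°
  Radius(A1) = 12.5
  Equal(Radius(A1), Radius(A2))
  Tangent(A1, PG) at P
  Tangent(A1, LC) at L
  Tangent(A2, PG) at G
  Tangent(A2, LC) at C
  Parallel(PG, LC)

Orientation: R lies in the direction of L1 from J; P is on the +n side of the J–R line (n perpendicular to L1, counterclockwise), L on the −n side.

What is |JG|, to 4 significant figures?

35.48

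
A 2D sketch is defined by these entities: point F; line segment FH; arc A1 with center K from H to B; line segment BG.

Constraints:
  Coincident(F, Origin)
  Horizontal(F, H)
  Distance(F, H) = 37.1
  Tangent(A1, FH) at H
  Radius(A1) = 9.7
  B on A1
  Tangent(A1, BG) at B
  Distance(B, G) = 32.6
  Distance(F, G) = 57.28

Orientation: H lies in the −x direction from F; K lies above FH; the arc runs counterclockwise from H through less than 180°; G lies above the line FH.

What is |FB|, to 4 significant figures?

30.45

Checks: |KB| = 9.700 ✓; ∠(KB, BG) = 90.00° ✓; |BG| = 32.60 ✓; |FG| = 57.28 ✓.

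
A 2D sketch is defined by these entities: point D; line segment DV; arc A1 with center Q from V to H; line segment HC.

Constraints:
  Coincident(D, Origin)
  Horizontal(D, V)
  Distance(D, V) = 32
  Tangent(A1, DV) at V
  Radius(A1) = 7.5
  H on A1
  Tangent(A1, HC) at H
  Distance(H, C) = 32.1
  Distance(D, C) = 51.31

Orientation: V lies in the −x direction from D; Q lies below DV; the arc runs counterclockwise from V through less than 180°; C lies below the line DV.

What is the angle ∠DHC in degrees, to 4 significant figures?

89.40°

D is at the origin; D and V share the same y with |DV| = 32.0 and V on the −x side, so V = (-32.00, 0.000). A1 meets DV tangentially, so QV is at right angles to DV, so Q = V + (0, -7.5) = (-32.00, -7.500). Since QH ⟂ HC (tangency), |QC| = √(7.5² + 32.1²) = 32.96 regardless of where H sits on A1. So C lies on both circle(D, 51.31) and circle(Q, 32.96); the below-DV intersection is C = (-31.55, -40.46). H is the foot of the tangent from C: H = (-39.28, -9.305).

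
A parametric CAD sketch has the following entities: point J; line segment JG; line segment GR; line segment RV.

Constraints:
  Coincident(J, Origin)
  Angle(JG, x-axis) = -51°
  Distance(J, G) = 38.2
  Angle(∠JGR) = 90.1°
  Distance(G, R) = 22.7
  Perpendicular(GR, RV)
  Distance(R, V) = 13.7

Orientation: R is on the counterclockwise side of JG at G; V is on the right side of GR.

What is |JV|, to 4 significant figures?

56.67

J is at the origin; JG runs at -51.0° with length 38.2, so G = 38.2·(cos -51.0°, sin -51.0°) = (24.04, -29.69). ∠JGR = 90.1°, so GR runs at -51.0° + (180° − 90.1°) = 38.90° from the x-axis; with |GR| = 22.7, R = G + 22.7·(cos 38.90°, sin 38.90°) = (41.71, -15.43). The perpendicularity gives RV at right angles to GR; with |RV| = 13.7 on the right of GR, V = R + 13.7·(0.6280, -0.7782) = (50.31, -26.09). Then |JV| = |V − J| = 56.67.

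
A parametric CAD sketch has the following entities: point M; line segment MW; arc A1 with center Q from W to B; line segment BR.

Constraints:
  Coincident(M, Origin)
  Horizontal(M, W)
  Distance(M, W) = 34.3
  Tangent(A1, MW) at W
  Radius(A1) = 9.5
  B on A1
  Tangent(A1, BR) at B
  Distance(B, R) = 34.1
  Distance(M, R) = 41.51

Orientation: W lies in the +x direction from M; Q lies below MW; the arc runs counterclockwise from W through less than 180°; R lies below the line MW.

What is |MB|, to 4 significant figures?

26.11

M is at the origin; M and W share the same y with |MW| = 34.3 and W on the +x side, so W = (34.30, 0.000). The tangent condition forces QW to be normal to MW, so Q = W + (0, -9.5) = (34.30, -9.500). Since QB ⟂ BR (tangency), |QR| = √(9.5² + 34.1²) = 35.40 regardless of where B sits on A1. So R lies on both circle(M, 41.51) and circle(Q, 35.40); the below-MW intersection is R = (14.55, -38.88). B is the foot of the tangent from R: B = (25.28, -6.510).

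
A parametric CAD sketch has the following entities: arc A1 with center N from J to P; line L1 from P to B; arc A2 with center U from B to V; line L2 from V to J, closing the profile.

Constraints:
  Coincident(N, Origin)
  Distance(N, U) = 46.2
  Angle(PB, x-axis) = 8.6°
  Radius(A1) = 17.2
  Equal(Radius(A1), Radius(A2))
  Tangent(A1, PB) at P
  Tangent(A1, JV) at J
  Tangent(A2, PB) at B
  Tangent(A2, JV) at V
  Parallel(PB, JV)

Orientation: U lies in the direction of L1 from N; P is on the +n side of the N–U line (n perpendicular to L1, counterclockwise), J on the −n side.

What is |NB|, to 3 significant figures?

49.3

The slot axis is L1's direction at 8.6°, so u = (cos 8.6°, sin 8.6°) = (0.989, 0.150) and n = (−sin 8.6°, cos 8.6°) = (-0.150, 0.989). N is at the origin and U lies 46.2 along u from N, so U = 46.2·u = (45.7, 6.91). Tangency of A1 to both parallel lines with radius 17.2 puts P and J at N ± 17.2·n: P = (-2.57, 17.0), J = (2.57, -17.0). Equal radii place B and V the same way about U: B = U + 17.2·n = (43.1, 23.9), V = U − 17.2·n = (48.3, -10.1). Then |NB| = |B − N| = 49.3.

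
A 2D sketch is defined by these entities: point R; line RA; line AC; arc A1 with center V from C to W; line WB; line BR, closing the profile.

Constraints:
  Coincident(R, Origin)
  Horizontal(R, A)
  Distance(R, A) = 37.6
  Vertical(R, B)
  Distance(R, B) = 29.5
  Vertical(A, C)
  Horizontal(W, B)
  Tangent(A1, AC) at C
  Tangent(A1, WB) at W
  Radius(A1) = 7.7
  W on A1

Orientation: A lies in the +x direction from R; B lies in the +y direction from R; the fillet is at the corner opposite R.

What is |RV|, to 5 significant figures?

37.003

R is at the origin; RA is horizontal with |RA| = 37.6 and A on the +x side, so A = (37.600, 0.0000). RB is vertical with |RB| = 29.5 and B on the +y side, so B = (0.0000, 29.500). The virtual corner opposite R is at (37.600, 29.500). A1 meets AC tangentially, so VC is at right angles to AC and the tangent condition forces VW to be normal to WB, with radius 7.7, so the center V sits 7.7 in from both sides at V = (29.900, 21.800). Then |RV| = |V − R| = 37.003.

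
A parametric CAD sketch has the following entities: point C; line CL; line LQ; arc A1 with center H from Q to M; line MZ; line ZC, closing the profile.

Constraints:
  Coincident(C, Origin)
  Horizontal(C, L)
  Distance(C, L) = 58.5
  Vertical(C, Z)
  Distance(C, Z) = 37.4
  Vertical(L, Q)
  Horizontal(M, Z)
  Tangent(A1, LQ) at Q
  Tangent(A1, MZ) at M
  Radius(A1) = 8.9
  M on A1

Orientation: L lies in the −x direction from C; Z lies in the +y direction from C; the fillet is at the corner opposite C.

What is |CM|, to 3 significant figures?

62.1

C is at the origin; CL is horizontal with |CL| = 58.5 and L on the −x side, so L = (-58.5, 0.00). CZ is vertical with |CZ| = 37.4 and Z on the +y side, so Z = (0.00, 37.4). The virtual corner opposite C is at (-58.5, 37.4). Since A1 is tangent to LQ there, HQ ⟂ LQ and since A1 is tangent to MZ there, HM ⟂ MZ, with radius 8.9, so the center H sits 8.9 in from both sides at H = (-49.6, 28.5). That places the tangent points at Q = (-58.5, 28.5) on LQ and M = (-49.6, 37.4) on MZ. Then |CM| = |M − C| = 62.1.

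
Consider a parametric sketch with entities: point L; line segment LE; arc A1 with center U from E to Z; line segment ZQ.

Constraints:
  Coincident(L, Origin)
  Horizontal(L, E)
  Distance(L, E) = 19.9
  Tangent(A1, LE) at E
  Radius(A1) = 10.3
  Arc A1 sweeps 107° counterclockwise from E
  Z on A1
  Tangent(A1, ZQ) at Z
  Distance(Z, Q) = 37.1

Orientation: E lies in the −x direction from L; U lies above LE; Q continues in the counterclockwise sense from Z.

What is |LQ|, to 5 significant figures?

53.077

L is at the origin; L and E share the same y with |LE| = 19.9 and E on the −x side, so E = (-19.900, 0.0000). A1 meets LE tangentially, so UE is at right angles to LE, so U = E + (0, 10.3) = (-19.900, 10.300). On A1, E sits at bearing -90° from U; a 107° counterclockwise sweep puts Z at bearing 17°, so Z = U + 10.3·(cos 17°, sin 17°) = (-10.050, 13.311). Tangency of A1 to ZQ means the radius UZ is perpendicular to ZQ, so ZQ runs along (−sin 17°, cos 17°); with |ZQ| = 37.1, Q = (-20.897, 48.790). Then |LQ| = |Q − L| = 53.077.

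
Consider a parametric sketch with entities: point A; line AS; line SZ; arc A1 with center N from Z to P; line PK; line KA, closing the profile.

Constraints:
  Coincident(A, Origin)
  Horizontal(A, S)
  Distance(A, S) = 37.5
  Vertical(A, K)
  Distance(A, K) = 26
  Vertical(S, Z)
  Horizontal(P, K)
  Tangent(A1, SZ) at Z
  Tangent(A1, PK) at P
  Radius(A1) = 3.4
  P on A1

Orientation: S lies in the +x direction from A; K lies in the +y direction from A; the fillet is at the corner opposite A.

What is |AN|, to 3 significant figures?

40.9

A and K share the same x with |AK| = 26.0 and K on the +y side, so K = (0.00, 26.0). The virtual corner opposite A is at (37.5, 26.0). Tangency of A1 to SZ means the radius NZ is perpendicular to SZ and since A1 is tangent to PK there, NP ⟂ PK, with radius 3.4, so the center N sits 3.4 in from both sides at N = (34.1, 22.6). Then |AN| = |N − A| = 40.9.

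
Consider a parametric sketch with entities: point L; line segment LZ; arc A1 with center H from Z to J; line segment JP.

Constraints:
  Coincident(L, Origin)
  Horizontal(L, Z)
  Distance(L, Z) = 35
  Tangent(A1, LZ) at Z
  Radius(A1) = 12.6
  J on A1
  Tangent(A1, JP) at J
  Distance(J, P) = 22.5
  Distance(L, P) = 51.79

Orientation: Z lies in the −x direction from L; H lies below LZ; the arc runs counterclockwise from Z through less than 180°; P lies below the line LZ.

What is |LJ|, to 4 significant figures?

49.66

Checks: |HJ| = 12.60 ✓; ∠(HJ, JP) = 90.00° ✓; |JP| = 22.50 ✓; |LP| = 51.79 ✓.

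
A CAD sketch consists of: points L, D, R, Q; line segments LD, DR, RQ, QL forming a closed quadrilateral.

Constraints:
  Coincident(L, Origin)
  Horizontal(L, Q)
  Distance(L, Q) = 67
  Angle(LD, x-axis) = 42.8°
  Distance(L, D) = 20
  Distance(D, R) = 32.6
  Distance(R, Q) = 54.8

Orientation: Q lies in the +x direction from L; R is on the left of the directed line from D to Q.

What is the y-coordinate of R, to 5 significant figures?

41.608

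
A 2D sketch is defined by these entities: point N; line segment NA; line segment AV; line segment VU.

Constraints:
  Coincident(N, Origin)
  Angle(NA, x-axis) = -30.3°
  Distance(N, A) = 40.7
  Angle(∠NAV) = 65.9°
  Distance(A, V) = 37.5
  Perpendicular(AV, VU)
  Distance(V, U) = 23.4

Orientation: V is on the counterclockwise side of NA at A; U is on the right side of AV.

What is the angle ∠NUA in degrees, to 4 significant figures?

39.01°

∠NAV = 65.9°, so AV runs at -30.3° + (180° − 65.9°) = 83.80° from the x-axis; with |AV| = 37.5, V = A + 37.5·(cos 83.80°, sin 83.80°) = (39.19, 16.75). The perpendicularity gives VU at right angles to AV; with |VU| = 23.4 on the right of AV, U = V + 23.4·(0.9942, -0.1080) = (62.45, 14.22). Then cos ∠NUA = UN·UA / (|UN||UA|), giving 39.01°.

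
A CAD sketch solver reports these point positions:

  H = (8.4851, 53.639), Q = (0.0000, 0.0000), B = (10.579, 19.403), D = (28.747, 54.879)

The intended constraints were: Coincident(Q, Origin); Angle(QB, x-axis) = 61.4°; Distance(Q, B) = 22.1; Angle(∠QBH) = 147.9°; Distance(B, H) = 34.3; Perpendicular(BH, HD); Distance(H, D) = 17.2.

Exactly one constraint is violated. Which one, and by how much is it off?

Distance(H, D) = 17.2 — off by 3.10.

Q = (0.00, 0.00) ✓; QB at 61.40° ✓; |QB| = 22.10 ✓; ∠QBH = 147.9° ✓; |BH| = 34.30 ✓; ∠(BH, HD) = 90.00° ✓; |HD| = 20.30 ✗.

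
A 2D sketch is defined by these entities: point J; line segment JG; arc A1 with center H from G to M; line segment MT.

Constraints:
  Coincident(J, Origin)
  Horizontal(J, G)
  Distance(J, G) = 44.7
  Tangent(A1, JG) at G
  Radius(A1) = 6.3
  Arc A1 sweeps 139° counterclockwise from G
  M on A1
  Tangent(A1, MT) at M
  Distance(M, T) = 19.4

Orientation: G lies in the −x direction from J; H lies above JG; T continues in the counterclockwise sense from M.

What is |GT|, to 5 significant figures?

26.000

On A1, G sits at bearing -90° from H; a 139° counterclockwise sweep puts M at bearing 49°, so M = H + 6.3·(cos 49°, sin 49°) = (-40.567, 11.055). The tangent condition forces HM to be normal to MT, so MT runs along (−sin 49°, cos 49°); with |MT| = 19.4, T = (-55.208, 23.782). Then |GT| = |T − G| = 26.000.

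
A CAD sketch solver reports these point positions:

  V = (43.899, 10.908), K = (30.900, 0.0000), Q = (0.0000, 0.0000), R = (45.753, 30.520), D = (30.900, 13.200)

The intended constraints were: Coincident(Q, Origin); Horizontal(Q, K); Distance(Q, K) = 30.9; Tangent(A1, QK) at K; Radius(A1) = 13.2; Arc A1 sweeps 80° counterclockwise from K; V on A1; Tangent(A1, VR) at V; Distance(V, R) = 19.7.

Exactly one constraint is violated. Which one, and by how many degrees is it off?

Tangent(A1, VR) at V — off by 4.60°.

Q = (0.00, 0.00) ✓; Q.y = 0.00, K.y = 0.00 ✓; |QK| = 30.90 ✓; ∠(DK, KQ) = 90.00° ✓; |DK| = 13.20 ✓; bearing(D→V) − bearing(D→K) = 80.00° ✓; |DV| = 13.20 ✓; ∠(DV, VR) = 85.40° ✗; |VR| = 19.70 ✓.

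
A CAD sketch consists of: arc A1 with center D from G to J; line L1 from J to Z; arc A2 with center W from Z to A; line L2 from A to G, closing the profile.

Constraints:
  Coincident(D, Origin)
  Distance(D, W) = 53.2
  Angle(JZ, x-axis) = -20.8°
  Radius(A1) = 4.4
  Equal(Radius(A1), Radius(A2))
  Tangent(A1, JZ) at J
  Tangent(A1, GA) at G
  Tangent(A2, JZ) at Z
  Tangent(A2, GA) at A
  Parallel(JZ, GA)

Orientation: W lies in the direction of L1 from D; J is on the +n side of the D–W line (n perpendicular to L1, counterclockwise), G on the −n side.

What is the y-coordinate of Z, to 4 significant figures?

-14.78

The slot axis is L1's direction at -20.8°, so u = (cos -20.8°, sin -20.8°) = (0.9348, -0.3551) and n = (−sin -20.8°, cos -20.8°) = (0.3551, 0.9348). D is at the origin and W lies 53.2 along u from D, so W = 53.2·u = (49.73, -18.89). Tangency of A1 to both parallel lines with radius 4.4 puts J and G at D ± 4.4·n: J = (1.562, 4.113), G = (-1.562, -4.113). Equal radii place Z and A the same way about W: Z = W + 4.4·n = (51.30, -14.78), A = W − 4.4·n = (48.17, -23.00). So Z.y = -14.78.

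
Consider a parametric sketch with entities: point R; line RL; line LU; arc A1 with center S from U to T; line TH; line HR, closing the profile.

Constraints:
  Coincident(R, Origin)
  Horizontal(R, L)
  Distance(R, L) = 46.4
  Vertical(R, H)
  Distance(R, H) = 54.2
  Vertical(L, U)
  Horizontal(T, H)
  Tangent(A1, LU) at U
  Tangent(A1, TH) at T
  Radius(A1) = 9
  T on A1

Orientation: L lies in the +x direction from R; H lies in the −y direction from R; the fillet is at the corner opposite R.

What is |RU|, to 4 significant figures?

64.78

R is at the origin; R and L share the same y with |RL| = 46.4 and L on the +x side, so L = (46.40, 0.000). R and H share the same x with |RH| = 54.2 and H on the −y side, so H = (0.000, -54.20). The virtual corner opposite R is at (46.40, -54.20). Since A1 is tangent to LU there, SU ⟂ LU and the tangent condition forces ST to be normal to TH, with radius 9.0, so the center S sits 9.0 in from both sides at S = (37.40, -45.20). That places the tangent points at U = (46.40, -45.20) on LU and T = (37.40, -54.20) on TH. Then |RU| = |U − R| = 64.78.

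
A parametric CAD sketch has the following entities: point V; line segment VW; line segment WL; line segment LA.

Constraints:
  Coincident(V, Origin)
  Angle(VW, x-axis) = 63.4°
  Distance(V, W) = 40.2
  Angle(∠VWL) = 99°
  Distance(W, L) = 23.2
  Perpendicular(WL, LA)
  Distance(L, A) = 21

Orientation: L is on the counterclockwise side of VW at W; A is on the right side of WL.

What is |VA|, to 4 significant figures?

67.49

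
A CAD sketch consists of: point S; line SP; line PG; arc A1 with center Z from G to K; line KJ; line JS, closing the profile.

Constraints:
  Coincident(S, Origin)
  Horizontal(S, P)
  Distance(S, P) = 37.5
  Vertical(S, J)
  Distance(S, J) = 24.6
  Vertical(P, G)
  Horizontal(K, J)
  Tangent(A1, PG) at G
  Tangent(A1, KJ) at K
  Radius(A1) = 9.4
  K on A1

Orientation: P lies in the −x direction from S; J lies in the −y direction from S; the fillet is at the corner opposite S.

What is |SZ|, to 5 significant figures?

31.948

S is at the origin; SP is horizontal with |SP| = 37.5 and P on the −x side, so P = (-37.500, 0.0000). S and J share the same x with |SJ| = 24.6 and J on the −y side, so J = (0.0000, -24.600). The virtual corner opposite S is at (-37.500, -24.600). Since A1 is tangent to PG there, ZG ⟂ PG and the tangent condition forces ZK to be normal to KJ, with radius 9.4, so the center Z sits 9.4 in from both sides at Z = (-28.100, -15.200). Then |SZ| = |Z − S| = 31.948.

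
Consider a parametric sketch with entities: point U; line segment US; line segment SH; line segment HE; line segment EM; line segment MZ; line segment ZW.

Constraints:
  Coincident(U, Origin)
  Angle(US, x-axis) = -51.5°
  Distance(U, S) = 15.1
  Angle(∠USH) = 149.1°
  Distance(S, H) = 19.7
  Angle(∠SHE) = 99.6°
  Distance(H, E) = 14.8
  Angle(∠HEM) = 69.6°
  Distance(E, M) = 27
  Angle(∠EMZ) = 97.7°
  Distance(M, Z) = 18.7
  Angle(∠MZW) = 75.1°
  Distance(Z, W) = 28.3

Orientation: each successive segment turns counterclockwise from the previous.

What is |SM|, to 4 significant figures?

10.48

U is at the origin; US runs at -51.5° with length 15.1, so S = (9.400, -11.82). ∠USH = 149.1° gives SH at -20.60° from the x-axis; with |SH| = 19.7, H = (27.84, -18.75). ∠SHE = 99.6° gives HE at 59.80° from the x-axis; with |HE| = 14.8, E = (35.29, -5.957). ∠HEM = 69.6° gives EM at 170.2° from the x-axis; with |EM| = 27.0, M = (8.679, -1.362). Then |SM| = |M − S| = 10.48.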